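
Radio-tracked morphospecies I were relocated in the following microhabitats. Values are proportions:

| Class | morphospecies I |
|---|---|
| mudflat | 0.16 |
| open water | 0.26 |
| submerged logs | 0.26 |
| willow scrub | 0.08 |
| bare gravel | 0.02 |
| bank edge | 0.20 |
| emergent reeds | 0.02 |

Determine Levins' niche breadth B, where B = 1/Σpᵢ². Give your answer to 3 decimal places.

4.808

Σpᵢ² = 0.16² + 0.26² + 0.26² + 0.08² + 0.02² + 0.20² + 0.02² = 0.0256 + 0.0676 + 0.0676 + 0.0064 + 0.0004 + 0.0400 + 0.0004 = 0.2080
B = 1 / 0.2080 = 4.80769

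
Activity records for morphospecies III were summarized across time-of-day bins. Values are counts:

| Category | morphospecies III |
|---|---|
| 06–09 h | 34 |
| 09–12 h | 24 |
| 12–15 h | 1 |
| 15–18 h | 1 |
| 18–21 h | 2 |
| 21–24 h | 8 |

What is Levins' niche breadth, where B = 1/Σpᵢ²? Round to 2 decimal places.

2.72

Proportions for morphospecies III (n=70): 34/70=0.4857, 24/70=0.3429, 1/70=0.0143, 1/70=0.0143, 2/70=0.0286, 8/70=0.1143
Σpᵢ² = 0.4857² + 0.3429² + 0.0143² + 0.0143² + 0.0286² + 0.1143² = 0.235904 + 0.117580 + 0.000204 + 0.000204 + 0.000818 + 0.013064 = 0.367774
B = 1 / 0.367774 = 2.7191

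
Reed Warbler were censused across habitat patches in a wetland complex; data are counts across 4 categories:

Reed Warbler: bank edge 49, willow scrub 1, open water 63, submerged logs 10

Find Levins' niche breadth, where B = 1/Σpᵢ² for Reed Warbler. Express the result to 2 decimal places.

2.34

Proportions for Reed Warbler (n=123): 49/123=0.3984, 1/123=0.0081, 63/123=0.5122, 10/123=0.0813
Σpᵢ² = 0.3984² + 0.0081² + 0.5122² + 0.0813² = 0.158723 + 0.000066 + 0.262349 + 0.006610 = 0.427748
B = 1 / 0.427748 = 2.3378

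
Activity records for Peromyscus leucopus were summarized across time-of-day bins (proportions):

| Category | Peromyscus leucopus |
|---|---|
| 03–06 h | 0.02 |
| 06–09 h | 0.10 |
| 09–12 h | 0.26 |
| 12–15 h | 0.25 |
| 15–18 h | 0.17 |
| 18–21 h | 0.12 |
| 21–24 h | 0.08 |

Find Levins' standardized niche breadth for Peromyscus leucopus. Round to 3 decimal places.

0.710

Σpᵢ² = 0.02² + 0.10² + 0.26² + 0.25² + 0.17² + 0.12² + 0.08² = 0.0004 + 0.0100 + 0.0676 + 0.0625 + 0.0289 + 0.0144 + 0.0064 = 0.1902
B = 1 / 0.1902 = 5.25762
Bₛ = (B − 1)/(n − 1) = (5.25762 − 1)/(7 − 1) = 4.25762/6 = 0.70960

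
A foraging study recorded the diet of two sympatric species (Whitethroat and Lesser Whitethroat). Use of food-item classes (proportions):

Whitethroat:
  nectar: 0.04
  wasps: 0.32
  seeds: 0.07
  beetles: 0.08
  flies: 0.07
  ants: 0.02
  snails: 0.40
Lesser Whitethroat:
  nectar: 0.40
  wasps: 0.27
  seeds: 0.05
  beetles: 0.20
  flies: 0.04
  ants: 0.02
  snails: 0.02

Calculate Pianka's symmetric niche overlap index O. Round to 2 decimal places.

Σ p₁ᵢp₂ᵢ = 0.0160 + 0.0864 + 0.0035 + 0.0160 + 0.0028 + 0.0004 + 0.0080 = 0.1331
Σp_1ᵢ² = 0.04² + 0.32² + 0.07² + 0.08² + 0.07² + 0.02² + 0.40² = 0.0016 + 0.1024 + 0.0049 + 0.0064 + 0.0049 + 0.0004 + 0.1600 = 0.2806
Σp_2ᵢ² = 0.40² + 0.27² + 0.05² + 0.20² + 0.04² + 0.02² + 0.02² = 0.1600 + 0.0729 + 0.0025 + 0.0400 + 0.0016 + 0.0004 + 0.0004 = 0.2778
O = 0.1331 / √(0.2806 × 0.2778) = 0.1331 / 0.27920 = 0.4767

0.48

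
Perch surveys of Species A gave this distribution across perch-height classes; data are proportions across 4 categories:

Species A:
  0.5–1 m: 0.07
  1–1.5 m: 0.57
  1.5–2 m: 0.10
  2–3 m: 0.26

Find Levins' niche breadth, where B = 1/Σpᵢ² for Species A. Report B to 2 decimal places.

Σpᵢ² = 0.07² + 0.57² + 0.10² + 0.26² = 0.0049 + 0.3249 + 0.0100 + 0.0676 = 0.4074
B = 1 / 0.4074 = 2.4546

2.45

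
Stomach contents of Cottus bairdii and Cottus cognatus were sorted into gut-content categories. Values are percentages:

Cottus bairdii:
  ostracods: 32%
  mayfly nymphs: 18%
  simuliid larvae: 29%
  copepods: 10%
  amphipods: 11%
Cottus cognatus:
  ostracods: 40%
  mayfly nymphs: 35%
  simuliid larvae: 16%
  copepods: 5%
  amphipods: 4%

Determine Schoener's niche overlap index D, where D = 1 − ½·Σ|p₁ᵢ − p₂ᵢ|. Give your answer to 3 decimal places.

0.750

Convert percentages to proportions (divide by 100).
Σ|p₁ᵢ − p₂ᵢ| = 0.08 + 0.17 + 0.13 + 0.05 + 0.07 = 0.50
D = 1 − ½ × 0.50 = 1 − 0.250 = 0.75000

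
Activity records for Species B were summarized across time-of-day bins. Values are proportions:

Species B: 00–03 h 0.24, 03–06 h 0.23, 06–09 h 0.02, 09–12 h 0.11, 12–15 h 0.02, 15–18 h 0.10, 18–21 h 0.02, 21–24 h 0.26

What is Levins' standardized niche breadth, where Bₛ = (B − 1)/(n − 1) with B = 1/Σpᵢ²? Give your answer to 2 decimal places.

0.57

Σpᵢ² = 0.24² + 0.23² + 0.02² + 0.11² + 0.02² + 0.10² + 0.02² + 0.26² = 0.0576 + 0.0529 + 0.0004 + 0.0121 + 0.0004 + 0.0100 + 0.0004 + 0.0676 = 0.2014
B = 1 / 0.2014 = 4.9652
Bₛ = (B − 1)/(n − 1) = (4.9652 − 1)/(8 − 1) = 3.9652/7 = 0.5665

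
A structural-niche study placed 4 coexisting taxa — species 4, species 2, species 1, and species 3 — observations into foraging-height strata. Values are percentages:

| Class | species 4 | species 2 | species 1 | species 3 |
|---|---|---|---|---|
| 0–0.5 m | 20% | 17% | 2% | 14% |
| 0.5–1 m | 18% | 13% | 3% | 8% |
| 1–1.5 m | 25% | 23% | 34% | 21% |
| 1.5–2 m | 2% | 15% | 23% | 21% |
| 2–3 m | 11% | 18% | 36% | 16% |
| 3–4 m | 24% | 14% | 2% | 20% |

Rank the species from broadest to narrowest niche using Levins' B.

species 2 > species 3 > species 4 > species 1

Convert percentages to proportions (divide by 100).
Σp_4ᵢ² = 0.20² + 0.18² + 0.25² + 0.02² + 0.11² + 0.24² = 0.0400 + 0.0324 + 0.0625 + 0.0004 + 0.0121 + 0.0576 = 0.2050
B_4 = 1 / 0.2050 = 4.8780
Σp_2ᵢ² = 0.17² + 0.13² + 0.23² + 0.15² + 0.18² + 0.14² = 0.0289 + 0.0169 + 0.0529 + 0.0225 + 0.0324 + 0.0196 = 0.1732
B_2 = 1 / 0.1732 = 5.7737
Σp_1ᵢ² = 0.02² + 0.03² + 0.34² + 0.23² + 0.36² + 0.02² = 0.0004 + 0.0009 + 0.1156 + 0.0529 + 0.1296 + 0.0004 = 0.2998
B_1 = 1 / 0.2998 = 3.3356
Σp_3ᵢ² = 0.14² + 0.08² + 0.21² + 0.21² + 0.16² + 0.20² = 0.0196 + 0.0064 + 0.0441 + 0.0441 + 0.0256 + 0.0400 = 0.1798
B_3 = 1 / 0.1798 = 5.5617
Ranking by B (broadest → narrowest): species 2 (5.77) > species 3 (5.56) > species 4 (4.88) > species 1 (3.34)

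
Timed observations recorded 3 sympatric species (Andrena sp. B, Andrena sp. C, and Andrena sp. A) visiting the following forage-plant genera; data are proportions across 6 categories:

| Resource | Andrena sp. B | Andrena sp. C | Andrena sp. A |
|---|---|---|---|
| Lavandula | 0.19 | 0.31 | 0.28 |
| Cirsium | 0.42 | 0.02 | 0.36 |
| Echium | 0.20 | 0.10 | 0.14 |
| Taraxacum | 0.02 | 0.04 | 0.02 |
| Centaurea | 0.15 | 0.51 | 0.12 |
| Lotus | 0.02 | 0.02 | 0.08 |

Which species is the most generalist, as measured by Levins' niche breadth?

Σp_Bᵢ² = 0.19² + 0.42² + 0.20² + 0.02² + 0.15² + 0.02² = 0.0361 + 0.1764 + 0.0400 + 0.0004 + 0.0225 + 0.0004 = 0.2758
B_B = 1 / 0.2758 = 3.6258
Σp_Cᵢ² = 0.31² + 0.02² + 0.10² + 0.04² + 0.51² + 0.02² = 0.0961 + 0.0004 + 0.0100 + 0.0016 + 0.2601 + 0.0004 = 0.3686
B_C = 1 / 0.3686 = 2.7130
Σp_Aᵢ² = 0.28² + 0.36² + 0.14² + 0.02² + 0.12² + 0.08² = 0.0784 + 0.1296 + 0.0196 + 0.0004 + 0.0144 + 0.0064 = 0.2488
B_A = 1 / 0.2488 = 4.0193
Highest B → broadest niche (most generalist): Andrena sp. A (B = 4.02).

Andrena sp. A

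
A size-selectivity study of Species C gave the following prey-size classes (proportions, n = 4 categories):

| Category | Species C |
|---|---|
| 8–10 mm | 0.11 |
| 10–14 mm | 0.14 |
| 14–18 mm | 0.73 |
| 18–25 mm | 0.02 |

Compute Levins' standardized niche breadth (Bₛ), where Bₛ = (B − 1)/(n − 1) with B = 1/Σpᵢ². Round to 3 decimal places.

Σpᵢ² = 0.11² + 0.14² + 0.73² + 0.02² = 0.0121 + 0.0196 + 0.5329 + 0.0004 = 0.5650
B = 1 / 0.5650 = 1.76991
Bₛ = (B − 1)/(n − 1) = (1.76991 − 1)/(4 − 1) = 0.76991/3 = 0.25664

0.257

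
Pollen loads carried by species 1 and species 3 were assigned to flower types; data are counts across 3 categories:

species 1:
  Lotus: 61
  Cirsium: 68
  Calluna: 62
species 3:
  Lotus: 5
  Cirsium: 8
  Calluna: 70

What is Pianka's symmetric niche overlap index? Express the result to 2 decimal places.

Proportions for species 1 (n=191): 61/191=0.3194, 68/191=0.3560, 62/191=0.3246
Proportions for species 3 (n=83): 5/83=0.0602, 8/83=0.0964, 70/83=0.8434
Σ p₁ᵢp₂ᵢ = 0.019228 + 0.034318 + 0.273768 = 0.327314
Σp_1ᵢ² = 0.3194² + 0.3560² + 0.3246² = 0.102016 + 0.126736 + 0.105365 = 0.334117
Σp_2ᵢ² = 0.0602² + 0.0964² + 0.8434² = 0.003624 + 0.009293 + 0.711324 = 0.724241
O = 0.327314 / √(0.334117 × 0.724241) = 0.327314 / 0.4919159 = 0.6654

0.67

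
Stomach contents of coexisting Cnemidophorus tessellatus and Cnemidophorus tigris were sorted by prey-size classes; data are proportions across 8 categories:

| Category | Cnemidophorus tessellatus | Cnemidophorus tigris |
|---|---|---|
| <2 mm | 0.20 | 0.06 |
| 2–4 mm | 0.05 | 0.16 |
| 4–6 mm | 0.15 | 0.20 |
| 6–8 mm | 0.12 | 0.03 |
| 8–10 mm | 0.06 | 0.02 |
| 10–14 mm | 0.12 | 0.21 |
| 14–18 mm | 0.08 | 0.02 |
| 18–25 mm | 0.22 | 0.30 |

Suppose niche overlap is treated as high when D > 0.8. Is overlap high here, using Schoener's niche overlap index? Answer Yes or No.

Σ|p₁ᵢ − p₂ᵢ| = 0.14 + 0.11 + 0.05 + 0.09 + 0.04 + 0.09 + 0.06 + 0.08 = 0.66
D = 1 − ½ × 0.66 = 1 − 0.330 = 0.6700
D = 0.6700 < 0.8 → No.

No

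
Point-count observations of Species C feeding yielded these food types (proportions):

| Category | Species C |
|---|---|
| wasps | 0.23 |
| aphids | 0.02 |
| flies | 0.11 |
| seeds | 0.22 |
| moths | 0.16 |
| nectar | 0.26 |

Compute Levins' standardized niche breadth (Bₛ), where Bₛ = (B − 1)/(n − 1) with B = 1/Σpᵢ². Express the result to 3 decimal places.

Σpᵢ² = 0.23² + 0.02² + 0.11² + 0.22² + 0.16² + 0.26² = 0.0529 + 0.0004 + 0.0121 + 0.0484 + 0.0256 + 0.0676 = 0.2070
B = 1 / 0.2070 = 4.83092
Bₛ = (B − 1)/(n − 1) = (4.83092 − 1)/(6 − 1) = 3.83092/5 = 0.76618

0.766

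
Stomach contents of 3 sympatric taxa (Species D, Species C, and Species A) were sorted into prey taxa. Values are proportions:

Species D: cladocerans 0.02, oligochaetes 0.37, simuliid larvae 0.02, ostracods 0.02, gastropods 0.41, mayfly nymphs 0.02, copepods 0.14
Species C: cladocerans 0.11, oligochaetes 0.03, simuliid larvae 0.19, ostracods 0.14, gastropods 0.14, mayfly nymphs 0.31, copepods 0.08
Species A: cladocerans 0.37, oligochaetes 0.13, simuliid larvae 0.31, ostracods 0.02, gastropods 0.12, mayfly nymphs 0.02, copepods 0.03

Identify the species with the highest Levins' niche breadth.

Σp_Dᵢ² = 0.02² + 0.37² + 0.02² + 0.02² + 0.41² + 0.02² + 0.14² = 0.0004 + 0.1369 + 0.0004 + 0.0004 + 0.1681 + 0.0004 + 0.0196 = 0.3262
B_D = 1 / 0.3262 = 3.0656
Σp_Cᵢ² = 0.11² + 0.03² + 0.19² + 0.14² + 0.14² + 0.31² + 0.08² = 0.0121 + 0.0009 + 0.0361 + 0.0196 + 0.0196 + 0.0961 + 0.0064 = 0.1908
B_C = 1 / 0.1908 = 5.2411
Σp_Aᵢ² = 0.37² + 0.13² + 0.31² + 0.02² + 0.12² + 0.02² + 0.03² = 0.1369 + 0.0169 + 0.0961 + 0.0004 + 0.0144 + 0.0004 + 0.0009 = 0.2660
B_A = 1 / 0.2660 = 3.7594
Highest B → broadest niche (most generalist): Species C (B = 5.24).

Species C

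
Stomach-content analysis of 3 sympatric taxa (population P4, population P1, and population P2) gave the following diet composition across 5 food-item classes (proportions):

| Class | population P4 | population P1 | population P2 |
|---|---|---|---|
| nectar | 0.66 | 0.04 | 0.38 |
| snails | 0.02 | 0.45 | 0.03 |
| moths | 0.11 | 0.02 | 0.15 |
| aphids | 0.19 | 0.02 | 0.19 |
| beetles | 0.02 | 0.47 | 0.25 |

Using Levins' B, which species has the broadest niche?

Σp_P4ᵢ² = 0.66² + 0.02² + 0.11² + 0.19² + 0.02² = 0.4356 + 0.0004 + 0.0121 + 0.0361 + 0.0004 = 0.4846
B_P4 = 1 / 0.4846 = 2.0636
Σp_P1ᵢ² = 0.04² + 0.45² + 0.02² + 0.02² + 0.47² = 0.0016 + 0.2025 + 0.0004 + 0.0004 + 0.2209 = 0.4258
B_P1 = 1 / 0.4258 = 2.3485
Σp_P2ᵢ² = 0.38² + 0.03² + 0.15² + 0.19² + 0.25² = 0.1444 + 0.0009 + 0.0225 + 0.0361 + 0.0625 = 0.2664
B_P2 = 1 / 0.2664 = 3.7538
Highest B → broadest niche (most generalist): population P2 (B = 3.75).

population P2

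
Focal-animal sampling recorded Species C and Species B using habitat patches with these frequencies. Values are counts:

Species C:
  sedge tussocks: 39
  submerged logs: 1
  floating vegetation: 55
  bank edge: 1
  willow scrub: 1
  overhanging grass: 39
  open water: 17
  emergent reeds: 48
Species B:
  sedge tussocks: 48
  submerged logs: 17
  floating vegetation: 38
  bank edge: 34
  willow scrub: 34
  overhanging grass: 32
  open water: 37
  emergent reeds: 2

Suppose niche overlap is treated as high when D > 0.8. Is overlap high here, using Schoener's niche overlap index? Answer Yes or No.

Proportions for Species C (n=201): 39/201=0.1940, 1/201=0.0050, 55/201=0.2736, 1/201=0.0050, 1/201=0.0050, 39/201=0.1940, 17/201=0.0846, 48/201=0.2388
Proportions for Species B (n=242): 48/242=0.1983, 17/242=0.0702, 38/242=0.1570, 34/242=0.1405, 34/242=0.1405, 32/242=0.1322, 37/242=0.1529, 2/242=0.0083
Σ|p₁ᵢ − p₂ᵢ| = 0.0043 + 0.0652 + 0.1166 + 0.1355 + 0.1355 + 0.0618 + 0.0683 + 0.2305 = 0.8177
D = 1 − ½ × 0.8177 = 1 − 0.40885 = 0.59115
D = 0.59115 < 0.8 → No.

No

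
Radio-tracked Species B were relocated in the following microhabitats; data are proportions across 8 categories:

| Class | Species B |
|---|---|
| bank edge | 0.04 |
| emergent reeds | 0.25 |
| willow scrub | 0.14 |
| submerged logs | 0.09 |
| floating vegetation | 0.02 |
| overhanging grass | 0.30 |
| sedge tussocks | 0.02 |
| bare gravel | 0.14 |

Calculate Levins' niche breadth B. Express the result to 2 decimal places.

Σpᵢ² = 0.04² + 0.25² + 0.14² + 0.09² + 0.02² + 0.30² + 0.02² + 0.14² = 0.0016 + 0.0625 + 0.0196 + 0.0081 + 0.0004 + 0.0900 + 0.0004 + 0.0196 = 0.2022
B = 1 / 0.2022 = 4.9456

4.95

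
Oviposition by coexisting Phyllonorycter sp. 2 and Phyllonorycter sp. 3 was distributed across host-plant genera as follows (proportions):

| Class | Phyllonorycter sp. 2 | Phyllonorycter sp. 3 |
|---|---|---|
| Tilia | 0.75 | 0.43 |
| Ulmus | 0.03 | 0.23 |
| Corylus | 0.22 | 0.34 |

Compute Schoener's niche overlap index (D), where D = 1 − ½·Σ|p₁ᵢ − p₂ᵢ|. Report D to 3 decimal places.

0.680

Σ|p₁ᵢ − p₂ᵢ| = 0.32 + 0.20 + 0.12 = 0.64
D = 1 − ½ × 0.64 = 1 − 0.320 = 0.68000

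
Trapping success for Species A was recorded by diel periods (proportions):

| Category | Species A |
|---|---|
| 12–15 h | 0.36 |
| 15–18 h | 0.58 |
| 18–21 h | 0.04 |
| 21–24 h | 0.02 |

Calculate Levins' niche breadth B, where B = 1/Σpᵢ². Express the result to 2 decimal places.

2.14

Σpᵢ² = 0.36² + 0.58² + 0.04² + 0.02² = 0.1296 + 0.3364 + 0.0016 + 0.0004 = 0.4680
B = 1 / 0.4680 = 2.1368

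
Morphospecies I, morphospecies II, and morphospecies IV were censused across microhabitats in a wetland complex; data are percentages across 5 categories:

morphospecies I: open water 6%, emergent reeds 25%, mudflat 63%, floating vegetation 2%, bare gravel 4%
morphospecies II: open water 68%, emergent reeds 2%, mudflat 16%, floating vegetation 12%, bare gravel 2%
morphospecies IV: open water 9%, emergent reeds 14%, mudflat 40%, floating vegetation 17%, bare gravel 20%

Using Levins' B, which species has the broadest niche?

morphospecies IV

Convert percentages to proportions (divide by 100).
Σp_Iᵢ² = 0.06² + 0.25² + 0.63² + 0.02² + 0.04² = 0.0036 + 0.0625 + 0.3969 + 0.0004 + 0.0016 = 0.4650
B_I = 1 / 0.4650 = 2.1505
Σp_IIᵢ² = 0.68² + 0.02² + 0.16² + 0.12² + 0.02² = 0.4624 + 0.0004 + 0.0256 + 0.0144 + 0.0004 = 0.5032
B_II = 1 / 0.5032 = 1.9873
Σp_IVᵢ² = 0.09² + 0.14² + 0.40² + 0.17² + 0.20² = 0.0081 + 0.0196 + 0.1600 + 0.0289 + 0.0400 = 0.2566
B_IV = 1 / 0.2566 = 3.8971
Highest B → broadest niche (most generalist): morphospecies IV (B = 3.90).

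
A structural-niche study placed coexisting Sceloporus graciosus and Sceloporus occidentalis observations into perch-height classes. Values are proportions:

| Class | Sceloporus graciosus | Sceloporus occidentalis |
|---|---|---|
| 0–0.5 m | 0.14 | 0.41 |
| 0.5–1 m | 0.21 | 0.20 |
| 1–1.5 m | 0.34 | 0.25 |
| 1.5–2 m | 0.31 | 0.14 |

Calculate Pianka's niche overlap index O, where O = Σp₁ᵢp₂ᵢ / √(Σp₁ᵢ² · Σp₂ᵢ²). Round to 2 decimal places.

Σ p₁ᵢp₂ᵢ = 0.0574 + 0.0420 + 0.0850 + 0.0434 = 0.2278
Σp_1ᵢ² = 0.14² + 0.21² + 0.34² + 0.31² = 0.0196 + 0.0441 + 0.1156 + 0.0961 = 0.2754
Σp_2ᵢ² = 0.41² + 0.20² + 0.25² + 0.14² = 0.1681 + 0.0400 + 0.0625 + 0.0196 = 0.2902
O = 0.2278 / √(0.2754 × 0.2902) = 0.2278 / 0.28270 = 0.8058

0.81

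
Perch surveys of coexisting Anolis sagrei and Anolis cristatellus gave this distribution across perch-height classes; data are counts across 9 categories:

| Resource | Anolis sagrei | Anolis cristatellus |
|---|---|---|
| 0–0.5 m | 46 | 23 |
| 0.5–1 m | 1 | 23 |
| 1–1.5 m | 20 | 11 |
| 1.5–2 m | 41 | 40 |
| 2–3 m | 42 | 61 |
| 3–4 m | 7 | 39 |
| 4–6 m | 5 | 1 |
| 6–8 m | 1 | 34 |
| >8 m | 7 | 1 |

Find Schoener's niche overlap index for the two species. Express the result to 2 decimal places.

0.63

Proportions for Anolis sagrei (n=170): 46/170=0.2706, 1/170=0.0059, 20/170=0.1176, 41/170=0.2412, 42/170=0.2471, 7/170=0.0412, 5/170=0.0294, 1/170=0.0059, 7/170=0.0412
Proportions for Anolis cristatellus (n=233): 23/233=0.0987, 23/233=0.0987, 11/233=0.0472, 40/233=0.1717, 61/233=0.2618, 39/233=0.1674, 1/233=0.0043, 34/233=0.1459, 1/233=0.0043
Σ|p₁ᵢ − p₂ᵢ| = 0.1719 + 0.0928 + 0.0704 + 0.0695 + 0.0147 + 0.1262 + 0.0251 + 0.1400 + 0.0369 = 0.7475
D = 1 − ½ × 0.7475 = 1 − 0.37375 = 0.62625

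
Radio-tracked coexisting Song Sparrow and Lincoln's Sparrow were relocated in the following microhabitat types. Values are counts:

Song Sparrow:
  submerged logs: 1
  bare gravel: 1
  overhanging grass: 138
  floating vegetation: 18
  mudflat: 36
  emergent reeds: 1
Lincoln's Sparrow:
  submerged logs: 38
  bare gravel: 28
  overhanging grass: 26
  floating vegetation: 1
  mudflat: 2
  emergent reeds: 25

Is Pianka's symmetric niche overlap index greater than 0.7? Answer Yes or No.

Proportions for Song Sparrow (n=195): 1/195=0.0051, 1/195=0.0051, 138/195=0.7077, 18/195=0.0923, 36/195=0.1846, 1/195=0.0051
Proportions for Lincoln's Sparrow (n=120): 38/120=0.3167, 28/120=0.2333, 26/120=0.2167, 1/120=0.0083, 2/120=0.0167, 25/120=0.2083
Σ p₁ᵢp₂ᵢ = 0.001615 + 0.001190 + 0.153359 + 0.000766 + 0.003083 + 0.001062 = 0.161075
Σp_1ᵢ² = 0.0051² + 0.0051² + 0.7077² + 0.0923² + 0.1846² + 0.0051² = 0.000026 + 0.000026 + 0.500839 + 0.008519 + 0.034077 + 0.000026 = 0.543513
Σp_2ᵢ² = 0.3167² + 0.2333² + 0.2167² + 0.0083² + 0.0167² + 0.2083² = 0.100299 + 0.054429 + 0.046959 + 0.000069 + 0.000279 + 0.043389 = 0.245424
O = 0.161075 / √(0.543513 × 0.245424) = 0.161075 / 0.3652275 = 0.4410
O = 0.4410 < 0.7 → No.

No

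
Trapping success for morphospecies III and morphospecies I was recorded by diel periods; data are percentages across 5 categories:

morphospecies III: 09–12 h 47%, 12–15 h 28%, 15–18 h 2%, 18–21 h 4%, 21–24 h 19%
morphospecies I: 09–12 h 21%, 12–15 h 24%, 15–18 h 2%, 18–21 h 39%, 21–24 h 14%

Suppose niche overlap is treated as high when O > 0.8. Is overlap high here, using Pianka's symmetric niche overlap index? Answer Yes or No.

Convert percentages to proportions (divide by 100).
Σ p₁ᵢp₂ᵢ = 0.0987 + 0.0672 + 0.0004 + 0.0156 + 0.0266 = 0.2085
Σp_1ᵢ² = 0.47² + 0.28² + 0.02² + 0.04² + 0.19² = 0.2209 + 0.0784 + 0.0004 + 0.0016 + 0.0361 = 0.3374
Σp_2ᵢ² = 0.21² + 0.24² + 0.02² + 0.39² + 0.14² = 0.0441 + 0.0576 + 0.0004 + 0.1521 + 0.0196 = 0.2738
O = 0.2085 / √(0.3374 × 0.2738) = 0.2085 / 0.30394 = 0.6860
O = 0.6860 < 0.8 → No.

No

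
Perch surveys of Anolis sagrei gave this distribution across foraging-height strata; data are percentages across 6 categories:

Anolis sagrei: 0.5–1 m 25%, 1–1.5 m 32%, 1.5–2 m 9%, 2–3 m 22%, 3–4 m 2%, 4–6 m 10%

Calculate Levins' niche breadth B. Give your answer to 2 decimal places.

Convert percentages to proportions (divide by 100).
Σpᵢ² = 0.25² + 0.32² + 0.09² + 0.22² + 0.02² + 0.10² = 0.0625 + 0.1024 + 0.0081 + 0.0484 + 0.0004 + 0.0100 = 0.2318
B = 1 / 0.2318 = 4.3141

4.31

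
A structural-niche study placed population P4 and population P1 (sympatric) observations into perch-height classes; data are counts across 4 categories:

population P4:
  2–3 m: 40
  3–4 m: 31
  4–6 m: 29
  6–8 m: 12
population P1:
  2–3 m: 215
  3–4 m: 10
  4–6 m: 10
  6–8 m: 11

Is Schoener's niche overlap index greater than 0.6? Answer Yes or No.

Proportions for population P4 (n=112): 40/112=0.3571, 31/112=0.2768, 29/112=0.2589, 12/112=0.1071
Proportions for population P1 (n=246): 215/246=0.8740, 10/246=0.0407, 10/246=0.0407, 11/246=0.0447
Σ|p₁ᵢ − p₂ᵢ| = 0.5169 + 0.2361 + 0.2182 + 0.0624 = 1.0336
D = 1 − ½ × 1.0336 = 1 − 0.51680 = 0.48320
D = 0.48320 < 0.6 → No.

No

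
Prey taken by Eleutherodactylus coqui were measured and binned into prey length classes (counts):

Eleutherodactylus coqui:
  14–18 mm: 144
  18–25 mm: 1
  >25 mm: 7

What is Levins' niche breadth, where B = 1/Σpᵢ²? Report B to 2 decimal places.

1.11

Proportions for Eleutherodactylus coqui (n=152): 144/152=0.9474, 1/152=0.0066, 7/152=0.0461
Σpᵢ² = 0.9474² + 0.0066² + 0.0461² = 0.897567 + 0.000044 + 0.002125 = 0.899736
B = 1 / 0.899736 = 1.1114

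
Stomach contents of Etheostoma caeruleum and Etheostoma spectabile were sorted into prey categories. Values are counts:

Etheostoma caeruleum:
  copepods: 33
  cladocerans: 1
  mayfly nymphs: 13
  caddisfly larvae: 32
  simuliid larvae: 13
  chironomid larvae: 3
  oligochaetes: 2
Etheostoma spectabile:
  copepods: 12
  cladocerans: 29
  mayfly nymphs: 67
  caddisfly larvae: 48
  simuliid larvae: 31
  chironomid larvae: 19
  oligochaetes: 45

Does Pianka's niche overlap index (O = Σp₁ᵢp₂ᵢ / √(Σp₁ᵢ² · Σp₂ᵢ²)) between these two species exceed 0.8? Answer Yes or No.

Proportions for Etheostoma caeruleum (n=97): 33/97=0.3402, 1/97=0.0103, 13/97=0.1340, 32/97=0.3299, 13/97=0.1340, 3/97=0.0309, 2/97=0.0206
Proportions for Etheostoma spectabile (n=251): 12/251=0.0478, 29/251=0.1155, 67/251=0.2669, 48/251=0.1912, 31/251=0.1235, 19/251=0.0757, 45/251=0.1793
Σ p₁ᵢp₂ᵢ = 0.016262 + 0.001190 + 0.035765 + 0.063077 + 0.016549 + 0.002339 + 0.003694 = 0.138876
Σp_1ᵢ² = 0.3402² + 0.0103² + 0.1340² + 0.3299² + 0.1340² + 0.0309² + 0.0206² = 0.115736 + 0.000106 + 0.017956 + 0.108834 + 0.017956 + 0.000955 + 0.000424 = 0.261967
Σp_2ᵢ² = 0.0478² + 0.1155² + 0.2669² + 0.1912² + 0.1235² + 0.0757² + 0.1793² = 0.002285 + 0.013340 + 0.071236 + 0.036557 + 0.015252 + 0.005730 + 0.032148 = 0.176548
O = 0.138876 / √(0.261967 × 0.176548) = 0.138876 / 0.2150576 = 0.6458
O = 0.6458 < 0.8 → No.

No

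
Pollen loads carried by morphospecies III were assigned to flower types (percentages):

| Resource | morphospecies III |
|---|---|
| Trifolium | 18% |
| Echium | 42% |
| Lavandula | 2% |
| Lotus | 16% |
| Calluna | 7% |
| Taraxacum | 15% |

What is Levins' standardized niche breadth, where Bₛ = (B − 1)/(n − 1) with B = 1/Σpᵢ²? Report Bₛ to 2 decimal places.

0.56

Convert percentages to proportions (divide by 100).
Σpᵢ² = 0.18² + 0.42² + 0.02² + 0.16² + 0.07² + 0.15² = 0.0324 + 0.1764 + 0.0004 + 0.0256 + 0.0049 + 0.0225 = 0.2622
B = 1 / 0.2622 = 3.8139
Bₛ = (B − 1)/(n − 1) = (3.8139 − 1)/(6 − 1) = 2.8139/5 = 0.5628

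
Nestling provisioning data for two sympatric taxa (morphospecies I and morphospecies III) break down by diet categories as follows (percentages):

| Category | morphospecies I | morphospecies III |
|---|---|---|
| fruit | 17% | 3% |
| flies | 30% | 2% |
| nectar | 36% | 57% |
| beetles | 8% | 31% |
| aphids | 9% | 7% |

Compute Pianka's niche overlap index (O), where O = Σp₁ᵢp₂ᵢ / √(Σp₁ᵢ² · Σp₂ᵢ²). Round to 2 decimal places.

Convert percentages to proportions (divide by 100).
Σ p₁ᵢp₂ᵢ = 0.0051 + 0.0060 + 0.2052 + 0.0248 + 0.0063 = 0.2474
Σp_1ᵢ² = 0.17² + 0.30² + 0.36² + 0.08² + 0.09² = 0.0289 + 0.0900 + 0.1296 + 0.0064 + 0.0081 = 0.2630
Σp_2ᵢ² = 0.03² + 0.02² + 0.57² + 0.31² + 0.07² = 0.0009 + 0.0004 + 0.3249 + 0.0961 + 0.0049 = 0.4272
O = 0.2474 / √(0.2630 × 0.4272) = 0.2474 / 0.33519 = 0.7381

0.74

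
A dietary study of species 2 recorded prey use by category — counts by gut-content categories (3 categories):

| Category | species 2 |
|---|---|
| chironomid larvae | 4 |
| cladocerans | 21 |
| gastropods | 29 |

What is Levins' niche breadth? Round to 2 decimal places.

Proportions for species 2 (n=54): 4/54=0.0741, 21/54=0.3889, 29/54=0.5370
Σpᵢ² = 0.0741² + 0.3889² + 0.5370² = 0.005491 + 0.151243 + 0.288369 = 0.445103
B = 1 / 0.445103 = 2.2467

2.25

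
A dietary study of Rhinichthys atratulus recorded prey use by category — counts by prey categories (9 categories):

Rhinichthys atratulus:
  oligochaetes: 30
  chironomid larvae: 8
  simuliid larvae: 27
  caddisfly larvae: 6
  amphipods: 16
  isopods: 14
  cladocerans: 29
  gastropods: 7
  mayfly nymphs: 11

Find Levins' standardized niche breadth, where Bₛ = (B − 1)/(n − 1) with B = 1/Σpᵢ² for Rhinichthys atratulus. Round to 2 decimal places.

Proportions for Rhinichthys atratulus (n=148): 30/148=0.2027, 8/148=0.0541, 27/148=0.1824, 6/148=0.0405, 16/148=0.1081, 14/148=0.0946, 29/148=0.1959, 7/148=0.0473, 11/148=0.0743
Σpᵢ² = 0.2027² + 0.0541² + 0.1824² + 0.0405² + 0.1081² + 0.0946² + 0.1959² + 0.0473² + 0.0743² = 0.041087 + 0.002927 + 0.033270 + 0.001640 + 0.011686 + 0.008949 + 0.038377 + 0.002237 + 0.005520 = 0.145693
B = 1 / 0.145693 = 6.8637
Bₛ = (B − 1)/(n − 1) = (6.8637 − 1)/(9 − 1) = 5.8637/8 = 0.7330

0.73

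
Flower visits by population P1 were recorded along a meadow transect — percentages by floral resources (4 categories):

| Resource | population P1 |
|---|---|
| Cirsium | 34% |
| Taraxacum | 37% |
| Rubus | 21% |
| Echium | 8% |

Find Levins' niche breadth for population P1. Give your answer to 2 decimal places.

Convert percentages to proportions (divide by 100).
Σpᵢ² = 0.34² + 0.37² + 0.21² + 0.08² = 0.1156 + 0.1369 + 0.0441 + 0.0064 = 0.3030
B = 1 / 0.3030 = 3.3003

3.30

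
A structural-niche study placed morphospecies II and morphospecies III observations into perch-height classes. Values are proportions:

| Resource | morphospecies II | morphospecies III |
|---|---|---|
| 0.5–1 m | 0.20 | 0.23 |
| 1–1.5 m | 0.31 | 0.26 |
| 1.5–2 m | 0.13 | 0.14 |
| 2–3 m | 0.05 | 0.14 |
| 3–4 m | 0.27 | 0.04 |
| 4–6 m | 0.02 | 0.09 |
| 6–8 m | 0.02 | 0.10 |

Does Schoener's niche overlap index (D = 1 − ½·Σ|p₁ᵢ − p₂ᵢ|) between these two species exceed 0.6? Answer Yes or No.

Yes

Σ|p₁ᵢ − p₂ᵢ| = 0.03 + 0.05 + 0.01 + 0.09 + 0.23 + 0.07 + 0.08 = 0.56
D = 1 − ½ × 0.56 = 1 − 0.280 = 0.7200
D = 0.7200 > 0.6 → Yes.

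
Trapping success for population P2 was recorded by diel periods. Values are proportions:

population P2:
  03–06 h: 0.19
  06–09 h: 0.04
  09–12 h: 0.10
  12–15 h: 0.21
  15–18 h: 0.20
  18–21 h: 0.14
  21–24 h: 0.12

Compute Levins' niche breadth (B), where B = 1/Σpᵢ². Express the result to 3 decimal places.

6.031

Σpᵢ² = 0.19² + 0.04² + 0.10² + 0.21² + 0.20² + 0.14² + 0.12² = 0.0361 + 0.0016 + 0.0100 + 0.0441 + 0.0400 + 0.0196 + 0.0144 = 0.1658
B = 1 / 0.1658 = 6.03136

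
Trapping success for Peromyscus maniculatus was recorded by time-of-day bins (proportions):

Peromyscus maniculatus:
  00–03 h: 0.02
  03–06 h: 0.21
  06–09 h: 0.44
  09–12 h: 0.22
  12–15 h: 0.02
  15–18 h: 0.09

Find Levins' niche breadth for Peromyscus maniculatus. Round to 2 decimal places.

3.39

Σpᵢ² = 0.02² + 0.21² + 0.44² + 0.22² + 0.02² + 0.09² = 0.0004 + 0.0441 + 0.1936 + 0.0484 + 0.0004 + 0.0081 = 0.2950
B = 1 / 0.2950 = 3.3898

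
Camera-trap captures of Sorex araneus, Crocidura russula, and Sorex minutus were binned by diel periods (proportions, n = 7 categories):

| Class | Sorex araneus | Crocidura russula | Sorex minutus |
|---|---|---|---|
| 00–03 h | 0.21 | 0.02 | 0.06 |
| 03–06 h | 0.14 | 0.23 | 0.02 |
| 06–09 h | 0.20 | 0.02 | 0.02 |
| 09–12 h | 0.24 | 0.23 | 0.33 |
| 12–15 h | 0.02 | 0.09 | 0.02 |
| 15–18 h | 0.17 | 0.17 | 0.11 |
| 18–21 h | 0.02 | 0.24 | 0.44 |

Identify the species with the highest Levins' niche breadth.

Σp_aranᵢ² = 0.21² + 0.14² + 0.20² + 0.24² + 0.02² + 0.17² + 0.02² = 0.0441 + 0.0196 + 0.0400 + 0.0576 + 0.0004 + 0.0289 + 0.0004 = 0.1910
B_aran = 1 / 0.1910 = 5.2356
Σp_russᵢ² = 0.02² + 0.23² + 0.02² + 0.23² + 0.09² + 0.17² + 0.24² = 0.0004 + 0.0529 + 0.0004 + 0.0529 + 0.0081 + 0.0289 + 0.0576 = 0.2012
B_russ = 1 / 0.2012 = 4.9702
Σp_minuᵢ² = 0.06² + 0.02² + 0.02² + 0.33² + 0.02² + 0.11² + 0.44² = 0.0036 + 0.0004 + 0.0004 + 0.1089 + 0.0004 + 0.0121 + 0.1936 = 0.3194
B_minu = 1 / 0.3194 = 3.1309
Highest B → broadest niche (most generalist): Sorex araneus (B = 5.24).

Sorex araneus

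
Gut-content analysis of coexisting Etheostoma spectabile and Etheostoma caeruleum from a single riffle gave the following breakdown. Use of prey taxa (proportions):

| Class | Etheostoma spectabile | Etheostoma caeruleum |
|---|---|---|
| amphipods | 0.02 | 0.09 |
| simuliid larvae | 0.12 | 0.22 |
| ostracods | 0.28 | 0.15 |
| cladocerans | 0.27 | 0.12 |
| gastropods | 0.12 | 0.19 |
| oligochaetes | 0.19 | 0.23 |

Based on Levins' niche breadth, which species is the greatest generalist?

Σp_specᵢ² = 0.02² + 0.12² + 0.28² + 0.27² + 0.12² + 0.19² = 0.0004 + 0.0144 + 0.0784 + 0.0729 + 0.0144 + 0.0361 = 0.2166
B_spec = 1 / 0.2166 = 4.6168
Σp_caerᵢ² = 0.09² + 0.22² + 0.15² + 0.12² + 0.19² + 0.23² = 0.0081 + 0.0484 + 0.0225 + 0.0144 + 0.0361 + 0.0529 = 0.1824
B_caer = 1 / 0.1824 = 5.4825
Highest B → broadest niche (most generalist): Etheostoma caeruleum (B = 5.48).

Etheostoma caeruleum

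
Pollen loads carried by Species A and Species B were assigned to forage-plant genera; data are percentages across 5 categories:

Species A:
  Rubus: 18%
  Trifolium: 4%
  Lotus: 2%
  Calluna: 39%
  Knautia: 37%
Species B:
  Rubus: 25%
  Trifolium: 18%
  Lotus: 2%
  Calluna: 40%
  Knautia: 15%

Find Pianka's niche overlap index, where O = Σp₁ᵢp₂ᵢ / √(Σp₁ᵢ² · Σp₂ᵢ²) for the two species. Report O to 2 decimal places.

Convert percentages to proportions (divide by 100).
Σ p₁ᵢp₂ᵢ = 0.0450 + 0.0072 + 0.0004 + 0.1560 + 0.0555 = 0.2641
Σp_1ᵢ² = 0.18² + 0.04² + 0.02² + 0.39² + 0.37² = 0.0324 + 0.0016 + 0.0004 + 0.1521 + 0.1369 = 0.3234
Σp_2ᵢ² = 0.25² + 0.18² + 0.02² + 0.40² + 0.15² = 0.0625 + 0.0324 + 0.0004 + 0.1600 + 0.0225 = 0.2778
O = 0.2641 / √(0.3234 × 0.2778) = 0.2641 / 0.29973 = 0.8811

0.88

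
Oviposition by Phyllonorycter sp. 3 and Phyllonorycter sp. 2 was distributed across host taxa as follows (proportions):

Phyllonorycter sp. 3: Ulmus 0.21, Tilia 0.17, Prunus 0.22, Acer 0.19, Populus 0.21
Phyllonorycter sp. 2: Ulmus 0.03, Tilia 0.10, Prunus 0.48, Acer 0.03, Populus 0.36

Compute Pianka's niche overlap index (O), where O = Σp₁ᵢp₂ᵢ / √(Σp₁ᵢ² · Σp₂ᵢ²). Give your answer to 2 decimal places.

0.77

Σ p₁ᵢp₂ᵢ = 0.0063 + 0.0170 + 0.1056 + 0.0057 + 0.0756 = 0.2102
Σp_1ᵢ² = 0.21² + 0.17² + 0.22² + 0.19² + 0.21² = 0.0441 + 0.0289 + 0.0484 + 0.0361 + 0.0441 = 0.2016
Σp_2ᵢ² = 0.03² + 0.10² + 0.48² + 0.03² + 0.36² = 0.0009 + 0.0100 + 0.2304 + 0.0009 + 0.1296 = 0.3718
O = 0.2102 / √(0.2016 × 0.3718) = 0.2102 / 0.27378 = 0.7678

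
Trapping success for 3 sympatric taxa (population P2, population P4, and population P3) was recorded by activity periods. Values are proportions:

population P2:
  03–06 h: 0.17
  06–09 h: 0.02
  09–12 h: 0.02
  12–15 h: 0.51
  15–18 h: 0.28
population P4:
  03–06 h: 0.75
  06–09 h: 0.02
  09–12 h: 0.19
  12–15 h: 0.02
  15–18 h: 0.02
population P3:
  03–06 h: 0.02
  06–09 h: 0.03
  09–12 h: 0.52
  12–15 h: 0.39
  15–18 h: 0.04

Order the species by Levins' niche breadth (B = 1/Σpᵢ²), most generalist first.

Σp_P2ᵢ² = 0.17² + 0.02² + 0.02² + 0.51² + 0.28² = 0.0289 + 0.0004 + 0.0004 + 0.2601 + 0.0784 = 0.3682
B_P2 = 1 / 0.3682 = 2.7159
Σp_P4ᵢ² = 0.75² + 0.02² + 0.19² + 0.02² + 0.02² = 0.5625 + 0.0004 + 0.0361 + 0.0004 + 0.0004 = 0.5998
B_P4 = 1 / 0.5998 = 1.6672
Σp_P3ᵢ² = 0.02² + 0.03² + 0.52² + 0.39² + 0.04² = 0.0004 + 0.0009 + 0.2704 + 0.1521 + 0.0016 = 0.4254
B_P3 = 1 / 0.4254 = 2.3507
Ranking by B (broadest → narrowest): population P2 (2.72) > population P3 (2.35) > population P4 (1.67)

population P2 > population P3 > population P4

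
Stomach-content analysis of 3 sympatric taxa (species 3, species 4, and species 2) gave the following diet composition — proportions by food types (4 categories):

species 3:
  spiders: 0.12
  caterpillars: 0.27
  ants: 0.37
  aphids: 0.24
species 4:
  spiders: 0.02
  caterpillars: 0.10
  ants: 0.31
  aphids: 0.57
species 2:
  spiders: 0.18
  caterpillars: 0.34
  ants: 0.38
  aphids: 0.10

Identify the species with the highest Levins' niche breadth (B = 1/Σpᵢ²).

Σp_3ᵢ² = 0.12² + 0.27² + 0.37² + 0.24² = 0.0144 + 0.0729 + 0.1369 + 0.0576 = 0.2818
B_3 = 1 / 0.2818 = 3.5486
Σp_4ᵢ² = 0.02² + 0.10² + 0.31² + 0.57² = 0.0004 + 0.0100 + 0.0961 + 0.3249 = 0.4314
B_4 = 1 / 0.4314 = 2.3180
Σp_2ᵢ² = 0.18² + 0.34² + 0.38² + 0.10² = 0.0324 + 0.1156 + 0.1444 + 0.0100 = 0.3024
B_2 = 1 / 0.3024 = 3.3069
Highest B → broadest niche (most generalist): species 3 (B = 3.55).

species 3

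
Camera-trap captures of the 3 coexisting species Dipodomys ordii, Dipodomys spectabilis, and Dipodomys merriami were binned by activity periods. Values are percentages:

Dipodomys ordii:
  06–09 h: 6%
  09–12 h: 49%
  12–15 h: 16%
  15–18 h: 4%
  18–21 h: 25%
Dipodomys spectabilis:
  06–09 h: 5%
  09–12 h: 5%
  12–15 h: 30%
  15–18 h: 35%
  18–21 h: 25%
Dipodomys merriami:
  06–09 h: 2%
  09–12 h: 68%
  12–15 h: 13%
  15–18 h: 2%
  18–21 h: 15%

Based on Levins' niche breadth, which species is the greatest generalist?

Convert percentages to proportions (divide by 100).
Σp_ordiᵢ² = 0.06² + 0.49² + 0.16² + 0.04² + 0.25² = 0.0036 + 0.2401 + 0.0256 + 0.0016 + 0.0625 = 0.3334
B_ordi = 1 / 0.3334 = 2.9994
Σp_specᵢ² = 0.05² + 0.05² + 0.30² + 0.35² + 0.25² = 0.0025 + 0.0025 + 0.0900 + 0.1225 + 0.0625 = 0.2800
B_spec = 1 / 0.2800 = 3.5714
Σp_merrᵢ² = 0.02² + 0.68² + 0.13² + 0.02² + 0.15² = 0.0004 + 0.4624 + 0.0169 + 0.0004 + 0.0225 = 0.5026
B_merr = 1 / 0.5026 = 1.9897
Highest B → broadest niche (most generalist): Dipodomys spectabilis (B = 3.57).

Dipodomys spectabilis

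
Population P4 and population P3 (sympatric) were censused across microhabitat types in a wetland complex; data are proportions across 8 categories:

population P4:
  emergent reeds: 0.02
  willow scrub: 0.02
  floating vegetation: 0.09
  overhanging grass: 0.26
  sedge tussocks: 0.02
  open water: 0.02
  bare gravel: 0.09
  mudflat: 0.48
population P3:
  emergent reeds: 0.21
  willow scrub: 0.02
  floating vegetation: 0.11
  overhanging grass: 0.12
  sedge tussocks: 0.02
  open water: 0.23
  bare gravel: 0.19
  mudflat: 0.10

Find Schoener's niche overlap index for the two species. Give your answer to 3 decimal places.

0.480

Σ|p₁ᵢ − p₂ᵢ| = 0.19 + 0.00 + 0.02 + 0.14 + 0.00 + 0.21 + 0.10 + 0.38 = 1.04
D = 1 − ½ × 1.04 = 1 − 0.520 = 0.48000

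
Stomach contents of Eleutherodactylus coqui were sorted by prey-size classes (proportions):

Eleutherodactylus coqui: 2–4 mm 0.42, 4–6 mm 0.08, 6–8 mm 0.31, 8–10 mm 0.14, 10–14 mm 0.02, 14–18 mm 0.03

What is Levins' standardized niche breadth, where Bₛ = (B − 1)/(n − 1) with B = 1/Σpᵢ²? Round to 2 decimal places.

0.47

Σpᵢ² = 0.42² + 0.08² + 0.31² + 0.14² + 0.02² + 0.03² = 0.1764 + 0.0064 + 0.0961 + 0.0196 + 0.0004 + 0.0009 = 0.2998
B = 1 / 0.2998 = 3.3356
Bₛ = (B − 1)/(n − 1) = (3.3356 − 1)/(6 − 1) = 2.3356/5 = 0.4671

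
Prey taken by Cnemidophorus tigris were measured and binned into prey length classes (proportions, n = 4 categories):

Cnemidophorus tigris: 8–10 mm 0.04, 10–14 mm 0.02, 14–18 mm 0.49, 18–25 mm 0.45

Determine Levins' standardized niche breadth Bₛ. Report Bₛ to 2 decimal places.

Σpᵢ² = 0.04² + 0.02² + 0.49² + 0.45² = 0.0016 + 0.0004 + 0.2401 + 0.2025 = 0.4446
B = 1 / 0.4446 = 2.2492
Bₛ = (B − 1)/(n − 1) = (2.2492 − 1)/(4 − 1) = 1.2492/3 = 0.4164

0.42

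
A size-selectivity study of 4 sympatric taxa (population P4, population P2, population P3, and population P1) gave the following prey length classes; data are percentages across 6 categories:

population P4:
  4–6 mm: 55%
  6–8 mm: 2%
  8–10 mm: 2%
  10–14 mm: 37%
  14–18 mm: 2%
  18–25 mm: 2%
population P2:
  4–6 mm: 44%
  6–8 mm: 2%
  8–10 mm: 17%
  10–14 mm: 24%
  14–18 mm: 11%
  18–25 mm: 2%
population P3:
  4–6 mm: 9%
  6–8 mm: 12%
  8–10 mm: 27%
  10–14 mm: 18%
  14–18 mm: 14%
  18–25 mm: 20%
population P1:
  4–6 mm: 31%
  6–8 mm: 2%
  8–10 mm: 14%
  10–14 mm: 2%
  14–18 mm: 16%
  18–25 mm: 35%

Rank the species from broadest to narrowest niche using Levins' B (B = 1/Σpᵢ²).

population P3 > population P1 > population P2 > population P4

Convert percentages to proportions (divide by 100).
Σp_P4ᵢ² = 0.55² + 0.02² + 0.02² + 0.37² + 0.02² + 0.02² = 0.3025 + 0.0004 + 0.0004 + 0.1369 + 0.0004 + 0.0004 = 0.4410
B_P4 = 1 / 0.4410 = 2.2676
Σp_P2ᵢ² = 0.44² + 0.02² + 0.17² + 0.24² + 0.11² + 0.02² = 0.1936 + 0.0004 + 0.0289 + 0.0576 + 0.0121 + 0.0004 = 0.2930
B_P2 = 1 / 0.2930 = 3.4130
Σp_P3ᵢ² = 0.09² + 0.12² + 0.27² + 0.18² + 0.14² + 0.20² = 0.0081 + 0.0144 + 0.0729 + 0.0324 + 0.0196 + 0.0400 = 0.1874
B_P3 = 1 / 0.1874 = 5.3362
Σp_P1ᵢ² = 0.31² + 0.02² + 0.14² + 0.02² + 0.16² + 0.35² = 0.0961 + 0.0004 + 0.0196 + 0.0004 + 0.0256 + 0.1225 = 0.2646
B_P1 = 1 / 0.2646 = 3.7793
Ranking by B (broadest → narrowest): population P3 (5.34) > population P1 (3.78) > population P2 (3.41) > population P4 (2.27)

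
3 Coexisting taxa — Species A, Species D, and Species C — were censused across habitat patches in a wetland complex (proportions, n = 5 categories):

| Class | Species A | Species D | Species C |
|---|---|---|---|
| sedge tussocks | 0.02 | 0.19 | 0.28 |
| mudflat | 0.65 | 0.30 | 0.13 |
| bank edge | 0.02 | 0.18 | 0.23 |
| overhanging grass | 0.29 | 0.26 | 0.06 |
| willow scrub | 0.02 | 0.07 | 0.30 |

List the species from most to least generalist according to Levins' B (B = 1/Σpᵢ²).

Species D > Species C > Species A

Σp_Aᵢ² = 0.02² + 0.65² + 0.02² + 0.29² + 0.02² = 0.0004 + 0.4225 + 0.0004 + 0.0841 + 0.0004 = 0.5078
B_A = 1 / 0.5078 = 1.9693
Σp_Dᵢ² = 0.19² + 0.30² + 0.18² + 0.26² + 0.07² = 0.0361 + 0.0900 + 0.0324 + 0.0676 + 0.0049 = 0.2310
B_D = 1 / 0.2310 = 4.3290
Σp_Cᵢ² = 0.28² + 0.13² + 0.23² + 0.06² + 0.30² = 0.0784 + 0.0169 + 0.0529 + 0.0036 + 0.0900 = 0.2418
B_C = 1 / 0.2418 = 4.1356
Ranking by B (broadest → narrowest): Species D (4.33) > Species C (4.14) > Species A (1.97)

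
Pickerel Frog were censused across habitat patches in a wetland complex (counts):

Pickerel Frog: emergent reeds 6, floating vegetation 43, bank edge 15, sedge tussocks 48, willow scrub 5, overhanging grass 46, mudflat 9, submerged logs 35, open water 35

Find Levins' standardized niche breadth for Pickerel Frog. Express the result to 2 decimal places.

0.68

Proportions for Pickerel Frog (n=242): 6/242=0.0248, 43/242=0.1777, 15/242=0.0620, 48/242=0.1983, 5/242=0.0207, 46/242=0.1901, 9/242=0.0372, 35/242=0.1446, 35/242=0.1446
Σpᵢ² = 0.0248² + 0.1777² + 0.0620² + 0.1983² + 0.0207² + 0.1901² + 0.0372² + 0.1446² + 0.1446² = 0.000615 + 0.031577 + 0.003844 + 0.039323 + 0.000428 + 0.036138 + 0.001384 + 0.020909 + 0.020909 = 0.155127
B = 1 / 0.155127 = 6.4463
Bₛ = (B − 1)/(n − 1) = (6.4463 − 1)/(9 − 1) = 5.4463/8 = 0.6808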